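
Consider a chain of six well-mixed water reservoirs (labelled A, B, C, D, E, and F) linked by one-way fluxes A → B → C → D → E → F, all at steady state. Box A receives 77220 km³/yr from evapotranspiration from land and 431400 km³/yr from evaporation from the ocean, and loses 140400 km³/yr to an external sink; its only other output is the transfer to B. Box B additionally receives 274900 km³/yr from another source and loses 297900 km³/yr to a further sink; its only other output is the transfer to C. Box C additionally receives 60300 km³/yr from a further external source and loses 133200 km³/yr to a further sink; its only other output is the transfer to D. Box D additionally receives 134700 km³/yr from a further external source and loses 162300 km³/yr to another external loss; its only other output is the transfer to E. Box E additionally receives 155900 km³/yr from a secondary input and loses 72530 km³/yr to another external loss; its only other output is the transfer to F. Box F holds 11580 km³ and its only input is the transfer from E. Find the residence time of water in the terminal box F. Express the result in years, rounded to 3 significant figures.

0.0353 yr

Box A: F(A→B) = (77220 + 431400) − 140400 = 368220 km³/yr.
Box B: F(B→C) = (368220 + 274900) − 297900 = 345220 km³/yr.
Box C: F(C→D) = (345220 + 60300) − 133200 = 272320 km³/yr.
Box D: F(D→E) = (272320 + 134700) − 162300 = 244720 km³/yr.
Box E: F(E→F) = (244720 + 155900) − 72530 = 328090 km³/yr.
Box F throughput = its input = 328090 km³/yr; τ = 11580 / 328090 = 0.03530 yr.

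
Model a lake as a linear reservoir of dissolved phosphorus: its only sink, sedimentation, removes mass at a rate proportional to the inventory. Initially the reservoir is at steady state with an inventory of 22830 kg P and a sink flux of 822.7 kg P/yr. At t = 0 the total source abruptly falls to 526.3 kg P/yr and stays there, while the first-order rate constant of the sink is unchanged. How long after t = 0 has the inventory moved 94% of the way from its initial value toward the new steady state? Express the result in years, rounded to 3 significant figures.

78.1 yr

τ = M₀/F₀ = 22830/822.7 = 27.75 yr.
The remaining gap fraction is e^(−t/τ); 94% covered ⇒ e^(−t/τ) = 0.0600.
t = −τ ln(0.0600) = 27.75 × 2.813 = 78.07 yr.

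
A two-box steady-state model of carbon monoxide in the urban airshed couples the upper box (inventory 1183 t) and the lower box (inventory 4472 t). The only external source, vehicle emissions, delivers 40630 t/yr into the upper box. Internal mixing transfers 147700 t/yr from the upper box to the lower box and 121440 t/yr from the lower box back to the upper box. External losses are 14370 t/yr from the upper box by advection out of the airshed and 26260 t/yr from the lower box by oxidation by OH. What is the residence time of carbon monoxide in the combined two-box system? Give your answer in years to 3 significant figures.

0.139 yr

Residence time in the combined system uses the total inventory and the total *external* removal — internal exchanges between the two boxes cancel.
M_total = 1183 + 4472 = 5655.0 t.
ΣF_external_out = 14370 + 26260 = 40630 t/yr.
τ = M_total / ΣF_ext = 5655.0 / 40630 = 0.1392 yr.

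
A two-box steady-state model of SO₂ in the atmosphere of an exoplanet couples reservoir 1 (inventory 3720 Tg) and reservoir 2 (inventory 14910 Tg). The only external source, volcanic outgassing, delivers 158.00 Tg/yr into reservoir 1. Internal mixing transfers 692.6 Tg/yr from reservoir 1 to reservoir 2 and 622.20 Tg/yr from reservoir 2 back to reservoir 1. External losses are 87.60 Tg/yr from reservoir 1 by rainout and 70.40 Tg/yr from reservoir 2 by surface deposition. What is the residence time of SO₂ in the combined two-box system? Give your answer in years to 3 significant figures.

118 yr

Treat the two boxes together as one reservoir: the mixing fluxes between them are internal recycling, so τ = ΣM / Σ(external losses).
M_total = 3720 + 14910 = 18630 Tg.
ΣF_external_out = 87.60 + 70.40 = 158.00 Tg/yr.
τ = M_total / ΣF_ext = 18630 / 158.00 = 117.9 yr.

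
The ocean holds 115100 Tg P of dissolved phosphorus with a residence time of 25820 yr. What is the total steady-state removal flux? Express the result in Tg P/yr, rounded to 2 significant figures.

F = M / τ = 115100 / 25820 = 4.458 Tg P/yr.

4.5 Tg P/yr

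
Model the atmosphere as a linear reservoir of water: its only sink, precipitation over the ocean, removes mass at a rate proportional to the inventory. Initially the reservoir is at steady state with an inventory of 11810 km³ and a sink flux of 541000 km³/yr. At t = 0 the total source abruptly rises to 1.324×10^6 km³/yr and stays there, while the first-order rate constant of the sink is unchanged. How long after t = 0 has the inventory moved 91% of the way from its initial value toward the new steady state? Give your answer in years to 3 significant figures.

τ = M₀/F₀ = 11810/541000 = 0.02183 yr.
The remaining gap fraction is e^(−t/τ); 91% covered ⇒ e^(−t/τ) = 0.0900.
t = −τ ln(0.0900) = 0.02183 × 2.408 = 0.05257 yr.

0.0526 yr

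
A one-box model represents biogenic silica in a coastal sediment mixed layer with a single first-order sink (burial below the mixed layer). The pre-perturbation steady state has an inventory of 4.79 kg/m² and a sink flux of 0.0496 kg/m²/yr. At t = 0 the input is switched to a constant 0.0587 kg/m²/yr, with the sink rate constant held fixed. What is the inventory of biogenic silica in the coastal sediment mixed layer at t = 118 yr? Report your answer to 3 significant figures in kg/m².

5.41 kg/m²

τ = M₀/F₀ = 4.79/0.0496 = 96.57 yr; rate constant k = 1/τ.
New steady state M_∞ = F₁/k = F₁·τ = 0.0587 × 96.57 = 5.6688 kg/m².
M(t) = M_∞ + (M₀ − M_∞)·e^(−t/τ); t/τ = 118/96.57 = 1.222, so e^(−t/τ) = 0.2947.
M(t) = 5.6688 − 0.8788 × 0.2947 = 5.4098 kg/m².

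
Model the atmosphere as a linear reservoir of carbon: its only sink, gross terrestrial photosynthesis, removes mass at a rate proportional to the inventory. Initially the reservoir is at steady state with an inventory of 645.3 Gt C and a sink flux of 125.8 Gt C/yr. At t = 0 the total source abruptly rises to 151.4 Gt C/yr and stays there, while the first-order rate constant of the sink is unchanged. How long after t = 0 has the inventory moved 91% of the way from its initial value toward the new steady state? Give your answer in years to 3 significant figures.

12.4 yr

τ = M₀/F₀ = 645.3/125.8 = 5.130 yr.
The remaining gap fraction is e^(−t/τ); 91% covered ⇒ e^(−t/τ) = 0.0900.
t = −τ ln(0.0900) = 5.130 × 2.408 = 12.35 yr.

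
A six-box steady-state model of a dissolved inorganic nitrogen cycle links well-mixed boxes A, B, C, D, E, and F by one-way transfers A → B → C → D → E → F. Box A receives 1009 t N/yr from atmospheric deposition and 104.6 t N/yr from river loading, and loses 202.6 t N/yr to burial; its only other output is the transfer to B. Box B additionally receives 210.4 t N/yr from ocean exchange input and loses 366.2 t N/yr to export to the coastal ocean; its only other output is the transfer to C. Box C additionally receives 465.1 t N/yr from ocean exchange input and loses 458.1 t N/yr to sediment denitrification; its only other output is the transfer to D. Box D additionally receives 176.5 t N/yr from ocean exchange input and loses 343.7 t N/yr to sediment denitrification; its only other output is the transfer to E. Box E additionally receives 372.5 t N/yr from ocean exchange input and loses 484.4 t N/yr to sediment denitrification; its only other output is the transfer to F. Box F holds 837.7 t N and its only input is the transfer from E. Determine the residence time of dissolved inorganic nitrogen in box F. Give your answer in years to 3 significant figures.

Box A: F(A→B) = (1009 + 104.6) − 202.6 = 911.00 t N/yr.
Box B: F(B→C) = (911.00 + 210.4) − 366.2 = 755.20 t N/yr.
Box C: F(C→D) = (755.20 + 465.1) − 458.1 = 762.20 t N/yr.
Box D: F(D→E) = (762.20 + 176.5) − 343.7 = 595.00 t N/yr.
Box E: F(E→F) = (595.00 + 372.5) − 484.4 = 483.10 t N/yr.
Box F throughput = its input = 483.10 t N/yr; τ = 837.7 / 483.10 = 1.734 yr.

1.73 yr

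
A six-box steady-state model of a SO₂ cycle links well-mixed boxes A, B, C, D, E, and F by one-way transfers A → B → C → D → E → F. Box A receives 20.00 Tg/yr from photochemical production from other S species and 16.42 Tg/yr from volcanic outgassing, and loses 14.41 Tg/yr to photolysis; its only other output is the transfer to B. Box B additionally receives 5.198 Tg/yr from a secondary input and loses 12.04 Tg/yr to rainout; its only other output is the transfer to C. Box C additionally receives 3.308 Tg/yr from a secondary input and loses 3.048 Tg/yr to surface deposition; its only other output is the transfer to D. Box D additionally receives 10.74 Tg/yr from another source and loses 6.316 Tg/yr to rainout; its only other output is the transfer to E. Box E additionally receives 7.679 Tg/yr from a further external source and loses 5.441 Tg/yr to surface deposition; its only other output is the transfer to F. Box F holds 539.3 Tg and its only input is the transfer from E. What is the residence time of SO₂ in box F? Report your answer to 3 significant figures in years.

Box A: F(A→B) = (20.00 + 16.42) − 14.41 = 22.010 Tg/yr.
Box B: F(B→C) = (22.010 + 5.198) − 12.04 = 15.168 Tg/yr.
Box C: F(C→D) = (15.168 + 3.308) − 3.048 = 15.428 Tg/yr.
Box D: F(D→E) = (15.428 + 10.74) − 6.316 = 19.852 Tg/yr.
Box E: F(E→F) = (19.852 + 7.679) − 5.441 = 22.090 Tg/yr.
Box F throughput = its input = 22.090 Tg/yr; τ = 539.3 / 22.090 = 24.41 yr.

24.4 yr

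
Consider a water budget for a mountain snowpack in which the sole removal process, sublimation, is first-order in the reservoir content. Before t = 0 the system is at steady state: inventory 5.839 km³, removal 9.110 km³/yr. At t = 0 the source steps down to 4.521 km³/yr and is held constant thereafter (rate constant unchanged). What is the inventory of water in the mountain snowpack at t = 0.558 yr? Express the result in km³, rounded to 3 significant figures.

4.13 km³

Residence time τ = M₀/F₀ = 0.6409 yr. The eventual steady state is M_∞ = M₀·(F₁/F₀) = 5.839 × 4.521/9.110 = 2.8977 km³.
The anomaly ΔM(t) = M(t) − M_∞ decays as ΔM₀·e^(−t/τ) with ΔM₀ = 5.839 − 2.8977 = 2.941 km³.
At t = 0.558 yr, e^(−t/τ) = e^(−0.8706) = 0.4187, so ΔM = 1.232 km³ and M = 2.8977 + 1.232 = 4.1292 km³.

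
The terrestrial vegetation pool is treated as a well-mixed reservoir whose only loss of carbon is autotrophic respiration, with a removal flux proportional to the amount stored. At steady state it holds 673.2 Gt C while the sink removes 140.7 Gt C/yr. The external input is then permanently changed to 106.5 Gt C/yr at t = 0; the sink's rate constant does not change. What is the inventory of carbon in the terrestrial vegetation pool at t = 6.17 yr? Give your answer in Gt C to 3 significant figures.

τ = M₀/F₀ = 673.2/140.7 = 4.785 yr; rate constant k = 1/τ.
New steady state M_∞ = F₁/k = F₁·τ = 106.5 × 4.785 = 509.57 Gt C.
M(t) = M_∞ + (M₀ − M_∞)·e^(−t/τ); t/τ = 6.17/4.785 = 1.290, so e^(−t/τ) = 0.2754.
M(t) = 509.57 + 163.6 × 0.2754 = 554.63 Gt C.

555 Gt C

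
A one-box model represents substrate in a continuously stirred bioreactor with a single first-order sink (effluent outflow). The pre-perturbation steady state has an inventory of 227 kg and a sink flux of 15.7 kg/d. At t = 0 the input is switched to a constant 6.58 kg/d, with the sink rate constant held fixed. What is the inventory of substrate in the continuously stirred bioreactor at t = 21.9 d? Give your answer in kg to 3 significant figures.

124 kg

Residence time τ = M₀/F₀ = 14.46 d. The eventual steady state is M_∞ = M₀·(F₁/F₀) = 227 × 6.58/15.7 = 95.138 kg.
The anomaly ΔM(t) = M(t) − M_∞ decays as ΔM₀·e^(−t/τ) with ΔM₀ = 227 − 95.138 = 131.9 kg.
At t = 21.9 d, e^(−t/τ) = e^(−1.515) = 0.2199, so ΔM = 28.99 kg and M = 95.138 + 28.99 = 124.13 kg.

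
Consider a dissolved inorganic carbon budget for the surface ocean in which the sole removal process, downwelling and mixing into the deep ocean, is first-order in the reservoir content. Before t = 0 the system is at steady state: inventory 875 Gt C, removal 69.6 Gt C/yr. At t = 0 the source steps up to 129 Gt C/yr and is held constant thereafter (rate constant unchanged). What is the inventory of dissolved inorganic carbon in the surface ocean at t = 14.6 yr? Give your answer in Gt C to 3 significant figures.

1390 Gt C

Residence time τ = M₀/F₀ = 12.57 yr. The eventual steady state is M_∞ = M₀·(F₁/F₀) = 875 × 129/69.6 = 1621.8 Gt C.
The anomaly ΔM(t) = M(t) − M_∞ decays as ΔM₀·e^(−t/τ) with ΔM₀ = 875 − 1621.8 = −746.8 Gt C.
At t = 14.6 yr, e^(−t/τ) = e^(−1.161) = 0.3131, so ΔM = −233.8 Gt C and M = 1621.8 − 233.8 = 1388.0 Gt C.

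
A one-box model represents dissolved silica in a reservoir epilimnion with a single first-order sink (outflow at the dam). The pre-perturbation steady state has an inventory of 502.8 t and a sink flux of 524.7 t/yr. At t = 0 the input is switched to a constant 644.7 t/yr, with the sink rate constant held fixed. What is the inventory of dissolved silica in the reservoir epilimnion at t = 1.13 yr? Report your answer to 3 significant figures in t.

Residence time τ = M₀/F₀ = 0.9583 yr. The eventual steady state is M_∞ = M₀·(F₁/F₀) = 502.8 × 644.7/524.7 = 617.79 t.
The anomaly ΔM(t) = M(t) − M_∞ decays as ΔM₀·e^(−t/τ) with ΔM₀ = 502.8 − 617.79 = −115.0 t.
At t = 1.13 yr, e^(−t/τ) = e^(−1.179) = 0.3075, so ΔM = −35.36 t and M = 617.79 − 35.36 = 582.43 t.

582 t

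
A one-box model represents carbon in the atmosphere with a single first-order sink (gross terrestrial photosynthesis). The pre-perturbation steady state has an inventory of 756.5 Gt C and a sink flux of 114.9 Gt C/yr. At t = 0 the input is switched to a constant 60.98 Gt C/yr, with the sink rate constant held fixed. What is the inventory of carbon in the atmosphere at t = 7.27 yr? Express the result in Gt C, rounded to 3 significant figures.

519 Gt C

The sink rate constant is k = F₀/M₀ = 114.9/756.5 = 0.1519 yr⁻¹.
Solving dM/dt = F₁ − kM with M(0) = M₀ gives M(t) = F₁/k + (M₀ − F₁/k)·e^(−kt).
F₁/k = 60.98/0.1519 = 401.49 Gt C; kt = 0.1519 × 7.27 = 1.104, e^(−kt) = 0.3315.
M(7.27) = 401.49 + (756.5 − 401.49) × 0.3315 = 401.49 + 117.7 = 519.17 Gt C.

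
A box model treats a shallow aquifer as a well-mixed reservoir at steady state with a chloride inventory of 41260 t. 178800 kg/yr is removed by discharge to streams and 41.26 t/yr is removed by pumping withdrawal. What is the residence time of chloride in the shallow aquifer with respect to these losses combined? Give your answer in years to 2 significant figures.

Convert the discharge to streams flux: 178800 kg/yr = 178.8 t/yr.
Total removal = 178.8 + 41.26 = 220.06 t/yr.
τ = M / ΣF_out = 41260 / 220.06 = 187.5 yr.

190 yr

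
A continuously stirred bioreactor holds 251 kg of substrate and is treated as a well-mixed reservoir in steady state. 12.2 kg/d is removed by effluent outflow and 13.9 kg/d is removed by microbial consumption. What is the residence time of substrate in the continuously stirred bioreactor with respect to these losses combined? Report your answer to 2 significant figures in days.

Total removal = 12.20 + 13.90 = 26.100 kg/d.
τ = M / ΣF_out = 251 / 26.100 = 9.617 d.

9.6 d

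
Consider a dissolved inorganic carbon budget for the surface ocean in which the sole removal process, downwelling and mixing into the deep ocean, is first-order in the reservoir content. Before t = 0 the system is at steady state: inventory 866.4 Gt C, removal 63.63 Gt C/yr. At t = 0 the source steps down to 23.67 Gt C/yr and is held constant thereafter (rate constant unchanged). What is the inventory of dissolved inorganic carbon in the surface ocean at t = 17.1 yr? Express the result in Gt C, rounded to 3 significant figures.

477 Gt C

Residence time τ = M₀/F₀ = 13.62 yr. The eventual steady state is M_∞ = M₀·(F₁/F₀) = 866.4 × 23.67/63.63 = 322.30 Gt C.
The anomaly ΔM(t) = M(t) − M_∞ decays as ΔM₀·e^(−t/τ) with ΔM₀ = 866.4 − 322.30 = 544.1 Gt C.
At t = 17.1 yr, e^(−t/τ) = e^(−1.256) = 0.2848, so ΔM = 155.0 Gt C and M = 322.30 + 155.0 = 477.27 Gt C.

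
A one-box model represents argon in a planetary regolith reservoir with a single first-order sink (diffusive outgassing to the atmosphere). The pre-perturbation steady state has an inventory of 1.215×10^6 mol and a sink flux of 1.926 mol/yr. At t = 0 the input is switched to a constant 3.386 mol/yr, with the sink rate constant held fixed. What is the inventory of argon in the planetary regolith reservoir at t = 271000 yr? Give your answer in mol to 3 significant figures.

1.54×10^6 mol

Residence time τ = M₀/F₀ = 630800 yr. The eventual steady state is M_∞ = M₀·(F₁/F₀) = 1.215×10^6 × 3.386/1.926 = 2.1360×10^6 mol.
The anomaly ΔM(t) = M(t) − M_∞ decays as ΔM₀·e^(−t/τ) with ΔM₀ = 1.215×10^6 − 2.1360×10^6 = −921000 mol.
At t = 271000 yr, e^(−t/τ) = e^(−0.4296) = 0.6508, so ΔM = −599400 mol and M = 2.1360×10^6 − 599400 = 1.5366×10^6 mol.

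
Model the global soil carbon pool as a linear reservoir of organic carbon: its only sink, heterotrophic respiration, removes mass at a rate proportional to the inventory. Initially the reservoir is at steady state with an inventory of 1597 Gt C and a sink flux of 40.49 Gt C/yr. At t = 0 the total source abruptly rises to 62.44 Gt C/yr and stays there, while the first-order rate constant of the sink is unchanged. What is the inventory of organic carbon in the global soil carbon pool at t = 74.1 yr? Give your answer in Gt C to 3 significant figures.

Residence time τ = M₀/F₀ = 39.44 yr. The eventual steady state is M_∞ = M₀·(F₁/F₀) = 1597 × 62.44/40.49 = 2462.7 Gt C.
The anomaly ΔM(t) = M(t) − M_∞ decays as ΔM₀·e^(−t/τ) with ΔM₀ = 1597 − 2462.7 = −865.7 Gt C.
At t = 74.1 yr, e^(−t/τ) = e^(−1.879) = 0.1528, so ΔM = −132.3 Gt C and M = 2462.7 − 132.3 = 2330.5 Gt C.

2330 Gt C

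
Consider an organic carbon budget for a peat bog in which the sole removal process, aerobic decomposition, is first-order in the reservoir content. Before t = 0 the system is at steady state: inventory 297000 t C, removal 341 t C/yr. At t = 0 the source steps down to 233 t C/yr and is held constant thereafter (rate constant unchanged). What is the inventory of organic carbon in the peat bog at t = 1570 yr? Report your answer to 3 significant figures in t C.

Residence time τ = M₀/F₀ = 871.0 yr. The eventual steady state is M_∞ = M₀·(F₁/F₀) = 297000 × 233/341 = 202940 t C.
The anomaly ΔM(t) = M(t) − M_∞ decays as ΔM₀·e^(−t/τ) with ΔM₀ = 297000 − 202940 = 94060 t C.
At t = 1570 yr, e^(−t/τ) = e^(−1.803) = 0.1649, so ΔM = 15510 t C and M = 202940 + 15510 = 218440 t C.

218000 t C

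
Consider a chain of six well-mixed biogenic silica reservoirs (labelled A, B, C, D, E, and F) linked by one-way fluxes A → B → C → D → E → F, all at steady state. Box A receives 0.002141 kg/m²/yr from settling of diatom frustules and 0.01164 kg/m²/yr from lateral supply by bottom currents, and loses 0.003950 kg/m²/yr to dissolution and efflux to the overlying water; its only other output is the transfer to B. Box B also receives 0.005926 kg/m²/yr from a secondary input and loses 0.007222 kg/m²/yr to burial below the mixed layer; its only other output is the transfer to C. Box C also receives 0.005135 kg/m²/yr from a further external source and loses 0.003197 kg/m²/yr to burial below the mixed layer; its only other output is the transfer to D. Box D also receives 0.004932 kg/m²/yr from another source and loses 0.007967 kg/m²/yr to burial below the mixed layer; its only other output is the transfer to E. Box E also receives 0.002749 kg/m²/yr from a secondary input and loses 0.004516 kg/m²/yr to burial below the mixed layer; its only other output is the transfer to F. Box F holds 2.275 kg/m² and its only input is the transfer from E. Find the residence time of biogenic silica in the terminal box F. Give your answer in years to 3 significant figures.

401 yr

Box A: F(A→B) = (0.002141 + 0.01164) − 0.003950 = 0.0098310 kg/m²/yr.
Box B: F(B→C) = (0.0098310 + 0.005926) − 0.007222 = 0.0085350 kg/m²/yr.
Box C: F(C→D) = (0.0085350 + 0.005135) − 0.003197 = 0.010473 kg/m²/yr.
Box D: F(D→E) = (0.010473 + 0.004932) − 0.007967 = 0.0074380 kg/m²/yr.
Box E: F(E→F) = (0.0074380 + 0.002749) − 0.004516 = 0.0056710 kg/m²/yr.
Box F throughput = its input = 0.0056710 kg/m²/yr; τ = 2.275 / 0.0056710 = 401.2 yr.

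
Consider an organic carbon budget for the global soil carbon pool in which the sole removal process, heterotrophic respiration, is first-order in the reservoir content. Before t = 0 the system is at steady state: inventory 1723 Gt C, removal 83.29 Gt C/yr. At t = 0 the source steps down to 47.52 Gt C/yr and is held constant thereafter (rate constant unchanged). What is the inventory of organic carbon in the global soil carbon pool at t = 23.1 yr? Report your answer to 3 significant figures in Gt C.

1230 Gt C

The sink rate constant is k = F₀/M₀ = 83.29/1723 = 0.04834 yr⁻¹.
Solving dM/dt = F₁ − kM with M(0) = M₀ gives M(t) = F₁/k + (M₀ − F₁/k)·e^(−kt).
F₁/k = 47.52/0.04834 = 983.03 Gt C; kt = 0.04834 × 23.1 = 1.117, e^(−kt) = 0.3274.
M(23.1) = 983.03 + (1723 − 983.03) × 0.3274 = 983.03 + 242.2 = 1225.3 Gt C.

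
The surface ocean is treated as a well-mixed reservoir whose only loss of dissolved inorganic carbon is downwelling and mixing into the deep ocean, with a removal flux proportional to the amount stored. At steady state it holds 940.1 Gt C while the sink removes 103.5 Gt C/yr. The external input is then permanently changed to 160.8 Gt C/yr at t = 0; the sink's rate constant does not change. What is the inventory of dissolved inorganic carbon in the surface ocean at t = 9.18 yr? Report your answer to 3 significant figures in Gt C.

Residence time τ = M₀/F₀ = 9.083 yr. The eventual steady state is M_∞ = M₀·(F₁/F₀) = 940.1 × 160.8/103.5 = 1460.6 Gt C.
The anomaly ΔM(t) = M(t) − M_∞ decays as ΔM₀·e^(−t/τ) with ΔM₀ = 940.1 − 1460.6 = −520.5 Gt C.
At t = 9.18 yr, e^(−t/τ) = e^(−1.011) = 0.3640, so ΔM = −189.4 Gt C and M = 1460.6 − 189.4 = 1271.1 Gt C.

1270 Gt C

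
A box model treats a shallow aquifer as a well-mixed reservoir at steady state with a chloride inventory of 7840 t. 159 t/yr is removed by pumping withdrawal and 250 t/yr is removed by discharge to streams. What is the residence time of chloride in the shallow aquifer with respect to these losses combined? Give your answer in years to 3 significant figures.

19.2 yr

Total removal = 159.0 + 250.0 = 409.00 t/yr.
τ = M / ΣF_out = 7840 / 409.00 = 19.17 yr.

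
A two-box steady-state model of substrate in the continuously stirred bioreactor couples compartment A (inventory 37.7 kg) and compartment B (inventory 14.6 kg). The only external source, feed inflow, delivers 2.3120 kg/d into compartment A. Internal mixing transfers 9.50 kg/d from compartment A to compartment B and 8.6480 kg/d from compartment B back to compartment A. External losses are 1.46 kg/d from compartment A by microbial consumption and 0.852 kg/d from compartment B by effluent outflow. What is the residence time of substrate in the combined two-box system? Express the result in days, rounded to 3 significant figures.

Treat the two boxes together as one reservoir: the mixing fluxes between them are internal recycling, so τ = ΣM / Σ(external losses).
M_total = 37.7 + 14.6 = 52.300 kg.
ΣF_external_out = 1.46 + 0.852 = 2.3120 kg/d.
τ = M_total / ΣF_ext = 52.300 / 2.3120 = 22.62 d.

22.6 d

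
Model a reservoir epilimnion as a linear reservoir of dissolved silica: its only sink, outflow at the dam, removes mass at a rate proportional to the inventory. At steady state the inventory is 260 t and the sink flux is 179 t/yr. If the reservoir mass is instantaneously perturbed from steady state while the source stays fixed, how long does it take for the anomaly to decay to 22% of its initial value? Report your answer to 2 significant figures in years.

2.2 yr

For a linear reservoir the anomaly decays as exp(−t/τ) with τ = M/F = 260/179 = 1.453 yr.
exp(−t/τ) = 0.22 ⇒ t = −τ ln(0.22) = 1.453 × 1.514 = 2.199 yr.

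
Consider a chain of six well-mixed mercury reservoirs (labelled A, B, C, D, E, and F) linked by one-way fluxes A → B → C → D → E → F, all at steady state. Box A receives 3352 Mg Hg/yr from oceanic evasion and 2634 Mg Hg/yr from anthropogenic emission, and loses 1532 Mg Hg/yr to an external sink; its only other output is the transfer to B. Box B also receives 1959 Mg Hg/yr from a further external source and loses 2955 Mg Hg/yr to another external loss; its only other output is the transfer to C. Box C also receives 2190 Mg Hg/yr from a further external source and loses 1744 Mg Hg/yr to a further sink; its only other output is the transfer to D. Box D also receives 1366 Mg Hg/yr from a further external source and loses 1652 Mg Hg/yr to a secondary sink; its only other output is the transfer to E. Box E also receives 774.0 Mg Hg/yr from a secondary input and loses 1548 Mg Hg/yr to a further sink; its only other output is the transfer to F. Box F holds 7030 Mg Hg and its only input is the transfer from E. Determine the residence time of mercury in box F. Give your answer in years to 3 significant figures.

2.47 yr

Box A: F(A→B) = (3352 + 2634) − 1532 = 4454.0 Mg Hg/yr.
Box B: F(B→C) = (4454.0 + 1959) − 2955 = 3458.0 Mg Hg/yr.
Box C: F(C→D) = (3458.0 + 2190) − 1744 = 3904.0 Mg Hg/yr.
Box D: F(D→E) = (3904.0 + 1366) − 1652 = 3618.0 Mg Hg/yr.
Box E: F(E→F) = (3618.0 + 774.0) − 1548 = 2844.0 Mg Hg/yr.
Box F throughput = its input = 2844.0 Mg Hg/yr; τ = 7030 / 2844.0 = 2.472 yr.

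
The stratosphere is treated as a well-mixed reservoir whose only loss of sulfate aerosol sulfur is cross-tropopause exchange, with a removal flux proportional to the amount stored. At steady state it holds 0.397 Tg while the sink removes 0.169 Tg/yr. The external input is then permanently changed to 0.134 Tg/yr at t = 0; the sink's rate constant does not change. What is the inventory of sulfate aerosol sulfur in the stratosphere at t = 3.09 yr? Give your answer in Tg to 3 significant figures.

0.337 Tg

τ = M₀/F₀ = 0.397/0.169 = 2.349 yr; rate constant k = 1/τ.
New steady state M_∞ = F₁/k = F₁·τ = 0.134 × 2.349 = 0.31478 Tg.
M(t) = M_∞ + (M₀ − M_∞)·e^(−t/τ); t/τ = 3.09/2.349 = 1.315, so e^(−t/τ) = 0.2684.
M(t) = 0.31478 + 0.08222 × 0.2684 = 0.33685 Tg.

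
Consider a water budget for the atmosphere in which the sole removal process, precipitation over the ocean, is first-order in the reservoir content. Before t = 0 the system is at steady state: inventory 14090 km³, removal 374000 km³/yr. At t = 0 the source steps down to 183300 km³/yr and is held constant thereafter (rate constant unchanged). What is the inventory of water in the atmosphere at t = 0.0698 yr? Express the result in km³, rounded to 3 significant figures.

8030 km³

τ = M₀/F₀ = 14090/374000 = 0.03767 yr; rate constant k = 1/τ.
New steady state M_∞ = F₁/k = F₁·τ = 183300 × 0.03767 = 6905.6 km³.
M(t) = M_∞ + (M₀ − M_∞)·e^(−t/τ); t/τ = 0.0698/0.03767 = 1.853, so e^(−t/τ) = 0.1568.
M(t) = 6905.6 + 7184 × 0.1568 = 8032.2 km³.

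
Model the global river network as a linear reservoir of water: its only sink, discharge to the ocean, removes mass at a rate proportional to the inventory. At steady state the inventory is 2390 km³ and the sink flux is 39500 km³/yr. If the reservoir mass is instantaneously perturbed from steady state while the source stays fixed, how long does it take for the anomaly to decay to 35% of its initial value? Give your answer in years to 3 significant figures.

0.0635 yr

For a linear reservoir the anomaly decays as exp(−t/τ) with τ = M/F = 2390/39500 = 0.06051 yr.
exp(−t/τ) = 0.35 ⇒ t = −τ ln(0.35) = 0.06051 × 1.050 = 0.06352 yr.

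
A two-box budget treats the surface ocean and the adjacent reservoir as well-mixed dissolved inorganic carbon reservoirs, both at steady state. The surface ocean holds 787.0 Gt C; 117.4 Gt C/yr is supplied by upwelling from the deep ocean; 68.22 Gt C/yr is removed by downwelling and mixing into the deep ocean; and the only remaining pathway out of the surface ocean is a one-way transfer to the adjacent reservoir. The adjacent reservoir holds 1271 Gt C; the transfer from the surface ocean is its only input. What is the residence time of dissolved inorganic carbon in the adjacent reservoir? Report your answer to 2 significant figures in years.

26 yr

Balance the surface ocean: ΣF_in = 117.40 Gt C/yr.
Transfer to the adjacent reservoir = ΣF_in − (68.22) = 49.180 Gt C/yr.
At steady state the output of the adjacent reservoir equals its input, 49.180 Gt C/yr.
τ = M / F = 1271 / 49.180 = 25.84 yr.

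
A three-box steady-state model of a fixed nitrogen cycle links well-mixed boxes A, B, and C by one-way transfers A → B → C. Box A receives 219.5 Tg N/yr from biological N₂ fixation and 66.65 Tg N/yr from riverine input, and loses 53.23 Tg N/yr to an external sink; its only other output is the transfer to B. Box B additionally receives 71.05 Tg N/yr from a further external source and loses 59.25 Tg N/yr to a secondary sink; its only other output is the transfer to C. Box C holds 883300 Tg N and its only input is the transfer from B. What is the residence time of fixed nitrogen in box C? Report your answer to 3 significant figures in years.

Box A: F(A→B) = (219.5 + 66.65) − 53.23 = 232.92 Tg N/yr.
Box B: F(B→C) = (232.92 + 71.05) − 59.25 = 244.72 Tg N/yr.
Box C throughput = its input = 244.72 Tg N/yr; τ = 883300 / 244.72 = 3609 yr.

3610 yr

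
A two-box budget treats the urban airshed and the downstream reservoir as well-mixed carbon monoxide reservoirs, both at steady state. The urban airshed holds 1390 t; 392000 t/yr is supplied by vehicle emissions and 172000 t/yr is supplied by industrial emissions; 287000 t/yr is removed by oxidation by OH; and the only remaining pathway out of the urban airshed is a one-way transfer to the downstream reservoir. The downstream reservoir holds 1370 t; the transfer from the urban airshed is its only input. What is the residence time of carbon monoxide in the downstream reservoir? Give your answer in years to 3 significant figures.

Balance the urban airshed: ΣF_in = 392000 + 172000 = 564000 t/yr.
Transfer to the downstream reservoir = ΣF_in − (287000) = 277000 t/yr.
At steady state the output of the downstream reservoir equals its input, 277000 t/yr.
τ = M / F = 1370 / 277000 = 0.004946 yr.

0.00495 yr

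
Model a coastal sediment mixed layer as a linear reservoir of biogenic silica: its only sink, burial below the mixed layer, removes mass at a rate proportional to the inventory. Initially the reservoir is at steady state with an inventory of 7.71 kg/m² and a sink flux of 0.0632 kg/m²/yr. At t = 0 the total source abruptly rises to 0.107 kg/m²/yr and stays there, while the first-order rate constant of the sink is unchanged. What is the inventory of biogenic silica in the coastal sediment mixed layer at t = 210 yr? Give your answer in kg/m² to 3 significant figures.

The sink rate constant is k = F₀/M₀ = 0.0632/7.71 = 0.008197 yr⁻¹.
Solving dM/dt = F₁ − kM with M(0) = M₀ gives M(t) = F₁/k + (M₀ − F₁/k)·e^(−kt).
F₁/k = 0.107/0.008197 = 13.053 kg/m²; kt = 0.008197 × 210 = 1.721, e^(−kt) = 0.1788.
M(210) = 13.053 + (7.71 − 13.053) × 0.1788 = 13.053 − 0.9555 = 12.098 kg/m².

12.1 kg/m²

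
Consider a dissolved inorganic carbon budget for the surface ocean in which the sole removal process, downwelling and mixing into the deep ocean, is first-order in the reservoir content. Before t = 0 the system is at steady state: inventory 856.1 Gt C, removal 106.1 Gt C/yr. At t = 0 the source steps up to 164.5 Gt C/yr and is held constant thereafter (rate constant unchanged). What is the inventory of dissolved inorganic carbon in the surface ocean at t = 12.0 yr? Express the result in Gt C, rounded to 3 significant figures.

Residence time τ = M₀/F₀ = 8.069 yr. The eventual steady state is M_∞ = M₀·(F₁/F₀) = 856.1 × 164.5/106.1 = 1327.3 Gt C.
The anomaly ΔM(t) = M(t) − M_∞ decays as ΔM₀·e^(−t/τ) with ΔM₀ = 856.1 − 1327.3 = −471.2 Gt C.
At t = 12.0 yr, e^(−t/τ) = e^(−1.487) = 0.2260, so ΔM = −106.5 Gt C and M = 1327.3 − 106.5 = 1220.8 Gt C.

1220 Gt C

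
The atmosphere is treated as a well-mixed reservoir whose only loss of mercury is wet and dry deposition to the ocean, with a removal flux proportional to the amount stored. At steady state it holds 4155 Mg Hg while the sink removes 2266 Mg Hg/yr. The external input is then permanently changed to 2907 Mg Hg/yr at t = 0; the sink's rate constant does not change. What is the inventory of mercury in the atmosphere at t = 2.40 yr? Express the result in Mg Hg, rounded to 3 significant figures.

Residence time τ = M₀/F₀ = 1.834 yr. The eventual steady state is M_∞ = M₀·(F₁/F₀) = 4155 × 2907/2266 = 5330.4 Mg Hg.
The anomaly ΔM(t) = M(t) − M_∞ decays as ΔM₀·e^(−t/τ) with ΔM₀ = 4155 − 5330.4 = −1175 Mg Hg.
At t = 2.40 yr, e^(−t/τ) = e^(−1.309) = 0.2701, so ΔM = −317.5 Mg Hg and M = 5330.4 − 317.5 = 5012.9 Mg Hg.

5010 Mg Hg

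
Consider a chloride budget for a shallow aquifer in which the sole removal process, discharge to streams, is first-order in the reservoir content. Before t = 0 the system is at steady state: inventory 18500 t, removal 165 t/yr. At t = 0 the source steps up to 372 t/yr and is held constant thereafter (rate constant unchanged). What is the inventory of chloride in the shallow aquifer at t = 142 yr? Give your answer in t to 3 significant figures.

Residence time τ = M₀/F₀ = 112.1 yr. The eventual steady state is M_∞ = M₀·(F₁/F₀) = 18500 × 372/165 = 41709 t.
The anomaly ΔM(t) = M(t) − M_∞ decays as ΔM₀·e^(−t/τ) with ΔM₀ = 18500 − 41709 = −23210 t.
At t = 142 yr, e^(−t/τ) = e^(−1.266) = 0.2818, so ΔM = −6541 t and M = 41709 − 6541 = 35168 t.

35200 t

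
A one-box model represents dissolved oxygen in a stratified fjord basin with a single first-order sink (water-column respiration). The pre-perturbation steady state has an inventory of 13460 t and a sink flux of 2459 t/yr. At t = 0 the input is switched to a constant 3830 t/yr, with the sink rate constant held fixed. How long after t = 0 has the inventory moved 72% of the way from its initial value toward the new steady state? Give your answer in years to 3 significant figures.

6.97 yr

τ = M₀/F₀ = 13460/2459 = 5.474 yr.
The remaining gap fraction is e^(−t/τ); 72% covered ⇒ e^(−t/τ) = 0.280.
t = −τ ln(0.280) = 5.474 × 1.273 = 6.968 yr.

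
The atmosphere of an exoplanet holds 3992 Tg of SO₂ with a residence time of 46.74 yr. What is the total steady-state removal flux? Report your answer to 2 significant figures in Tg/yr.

F = M / τ = 3992 / 46.74 = 85.41 Tg/yr.

85 Tg/yr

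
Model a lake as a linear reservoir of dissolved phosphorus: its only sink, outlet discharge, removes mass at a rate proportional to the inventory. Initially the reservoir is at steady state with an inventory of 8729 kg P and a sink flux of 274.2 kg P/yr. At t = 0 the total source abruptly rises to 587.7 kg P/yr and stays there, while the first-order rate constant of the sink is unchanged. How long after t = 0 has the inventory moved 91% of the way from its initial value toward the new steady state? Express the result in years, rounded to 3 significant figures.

76.7 yr

τ = M₀/F₀ = 8729/274.2 = 31.83 yr.
The remaining gap fraction is e^(−t/τ); 91% covered ⇒ e^(−t/τ) = 0.0900.
t = −τ ln(0.0900) = 31.83 × 2.408 = 76.66 yr.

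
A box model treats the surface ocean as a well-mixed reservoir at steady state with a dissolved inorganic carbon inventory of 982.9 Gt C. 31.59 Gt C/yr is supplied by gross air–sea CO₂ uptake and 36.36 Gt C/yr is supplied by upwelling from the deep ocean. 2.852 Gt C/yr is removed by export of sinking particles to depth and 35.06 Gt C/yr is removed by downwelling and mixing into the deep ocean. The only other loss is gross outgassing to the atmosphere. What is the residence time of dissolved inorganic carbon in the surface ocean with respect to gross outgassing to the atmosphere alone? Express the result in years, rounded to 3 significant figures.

At steady state ΣF_in = ΣF_out.
ΣF_in = 31.59 + 36.36 = 67.950 Gt C/yr.
Gross outgassing to the atmosphere flux = ΣF_in − (2.852 + 35.06) = 67.950 − 37.91 = 30.04 Gt C/yr.
τ = M / F = 982.9 / 30.04 = 32.72 yr.

32.7 yr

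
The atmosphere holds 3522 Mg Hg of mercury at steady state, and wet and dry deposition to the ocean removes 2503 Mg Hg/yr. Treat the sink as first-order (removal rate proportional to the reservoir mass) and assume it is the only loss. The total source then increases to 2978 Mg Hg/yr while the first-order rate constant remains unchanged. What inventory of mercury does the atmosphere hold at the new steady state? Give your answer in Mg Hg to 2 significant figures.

4200 Mg Hg

Rate constant k = F/M = 2503 / 3522 = 0.7107 yr⁻¹.
At the new steady state, source = k·M_new ⇒ M_new = 2978 / 0.7107 = 4190 Mg Hg.
(Equivalently M_new = M × F_new/F_old = 3522 × 2978/2503.)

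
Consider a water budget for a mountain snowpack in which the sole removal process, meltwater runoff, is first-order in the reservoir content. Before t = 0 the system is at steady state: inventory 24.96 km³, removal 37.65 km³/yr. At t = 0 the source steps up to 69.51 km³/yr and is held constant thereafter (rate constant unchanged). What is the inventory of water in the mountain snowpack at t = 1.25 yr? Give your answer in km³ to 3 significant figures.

42.9 km³

The sink rate constant is k = F₀/M₀ = 37.65/24.96 = 1.508 yr⁻¹.
Solving dM/dt = F₁ − kM with M(0) = M₀ gives M(t) = F₁/k + (M₀ − F₁/k)·e^(−kt).
F₁/k = 69.51/1.508 = 46.082 km³; kt = 1.508 × 1.25 = 1.886, e^(−kt) = 0.1518.
M(1.25) = 46.082 + (24.96 − 46.082) × 0.1518 = 46.082 − 3.205 = 42.876 km³.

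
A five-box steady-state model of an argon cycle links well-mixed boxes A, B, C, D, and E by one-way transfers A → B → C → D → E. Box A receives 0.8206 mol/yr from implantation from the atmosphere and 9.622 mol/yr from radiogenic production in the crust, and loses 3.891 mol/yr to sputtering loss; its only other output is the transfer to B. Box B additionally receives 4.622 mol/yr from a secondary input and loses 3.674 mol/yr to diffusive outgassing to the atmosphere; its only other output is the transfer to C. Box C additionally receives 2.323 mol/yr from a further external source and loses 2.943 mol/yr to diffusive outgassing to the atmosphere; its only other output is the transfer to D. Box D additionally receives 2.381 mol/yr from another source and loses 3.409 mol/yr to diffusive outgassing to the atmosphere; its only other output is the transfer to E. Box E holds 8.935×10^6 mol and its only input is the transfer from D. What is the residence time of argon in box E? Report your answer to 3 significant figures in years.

Box A: F(A→B) = (0.8206 + 9.622) − 3.891 = 6.5516 mol/yr.
Box B: F(B→C) = (6.5516 + 4.622) − 3.674 = 7.4996 mol/yr.
Box C: F(C→D) = (7.4996 + 2.323) − 2.943 = 6.8796 mol/yr.
Box D: F(D→E) = (6.8796 + 2.381) − 3.409 = 5.8516 mol/yr.
Box E throughput = its input = 5.8516 mol/yr; τ = 8.935×10^6 / 5.8516 = 1.527×10^6 yr.

1.53×10^6 yr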